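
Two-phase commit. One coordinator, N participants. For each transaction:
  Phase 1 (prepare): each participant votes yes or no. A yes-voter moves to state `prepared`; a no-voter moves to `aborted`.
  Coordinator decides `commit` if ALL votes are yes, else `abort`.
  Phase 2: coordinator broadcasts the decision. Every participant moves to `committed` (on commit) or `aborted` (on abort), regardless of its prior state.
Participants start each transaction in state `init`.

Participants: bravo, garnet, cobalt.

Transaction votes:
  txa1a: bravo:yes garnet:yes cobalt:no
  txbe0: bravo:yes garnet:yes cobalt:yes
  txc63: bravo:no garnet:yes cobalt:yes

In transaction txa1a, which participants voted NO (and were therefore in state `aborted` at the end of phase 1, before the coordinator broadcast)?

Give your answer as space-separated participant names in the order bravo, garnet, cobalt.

Answer: cobalt

Derivation:
Txn txa1a phase 1: bravo yes -> prepared; garnet yes -> prepared; cobalt no -> aborted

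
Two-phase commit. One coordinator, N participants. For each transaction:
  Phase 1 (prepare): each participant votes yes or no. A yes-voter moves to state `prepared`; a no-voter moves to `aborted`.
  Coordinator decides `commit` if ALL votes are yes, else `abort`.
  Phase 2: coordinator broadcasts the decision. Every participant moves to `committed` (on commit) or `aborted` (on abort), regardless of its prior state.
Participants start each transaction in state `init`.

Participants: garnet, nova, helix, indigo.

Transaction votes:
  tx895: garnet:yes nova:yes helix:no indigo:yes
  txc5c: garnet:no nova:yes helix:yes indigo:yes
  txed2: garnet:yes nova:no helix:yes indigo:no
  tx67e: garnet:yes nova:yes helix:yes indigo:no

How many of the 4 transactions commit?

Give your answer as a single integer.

tx895: no from helix -> abort (commits=0)
txc5c: no from garnet -> abort (commits=0)
txed2: no from nova, indigo -> abort (commits=0)
tx67e: no from indigo -> abort (commits=0)

Answer: 0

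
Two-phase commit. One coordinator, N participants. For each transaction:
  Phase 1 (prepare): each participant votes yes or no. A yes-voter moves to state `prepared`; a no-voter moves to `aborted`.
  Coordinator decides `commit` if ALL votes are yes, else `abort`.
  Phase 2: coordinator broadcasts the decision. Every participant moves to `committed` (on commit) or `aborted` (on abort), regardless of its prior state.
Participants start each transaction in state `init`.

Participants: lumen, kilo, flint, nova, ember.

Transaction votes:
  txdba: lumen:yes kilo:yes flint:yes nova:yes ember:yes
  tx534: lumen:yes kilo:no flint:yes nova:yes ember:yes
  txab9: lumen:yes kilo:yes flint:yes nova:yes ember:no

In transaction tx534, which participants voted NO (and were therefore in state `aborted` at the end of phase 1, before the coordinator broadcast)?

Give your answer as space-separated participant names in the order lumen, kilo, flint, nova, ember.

Txn tx534 phase 1: lumen yes -> prepared; kilo no -> aborted; flint yes -> prepared; nova yes -> prepared; ember yes -> prepared

Answer: kilo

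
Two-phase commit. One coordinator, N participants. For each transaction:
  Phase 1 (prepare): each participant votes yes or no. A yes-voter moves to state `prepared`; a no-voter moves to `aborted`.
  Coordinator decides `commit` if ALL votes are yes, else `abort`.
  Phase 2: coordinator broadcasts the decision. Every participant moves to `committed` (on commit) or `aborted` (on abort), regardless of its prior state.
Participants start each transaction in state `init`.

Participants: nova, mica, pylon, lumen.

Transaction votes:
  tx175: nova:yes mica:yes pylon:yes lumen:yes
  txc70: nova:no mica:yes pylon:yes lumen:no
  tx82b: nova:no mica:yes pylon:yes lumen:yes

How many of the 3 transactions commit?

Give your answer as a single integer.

tx175: all yes -> commit (commits=1)
txc70: no from nova, lumen -> abort (commits=1)
tx82b: no from nova -> abort (commits=1)

Answer: 1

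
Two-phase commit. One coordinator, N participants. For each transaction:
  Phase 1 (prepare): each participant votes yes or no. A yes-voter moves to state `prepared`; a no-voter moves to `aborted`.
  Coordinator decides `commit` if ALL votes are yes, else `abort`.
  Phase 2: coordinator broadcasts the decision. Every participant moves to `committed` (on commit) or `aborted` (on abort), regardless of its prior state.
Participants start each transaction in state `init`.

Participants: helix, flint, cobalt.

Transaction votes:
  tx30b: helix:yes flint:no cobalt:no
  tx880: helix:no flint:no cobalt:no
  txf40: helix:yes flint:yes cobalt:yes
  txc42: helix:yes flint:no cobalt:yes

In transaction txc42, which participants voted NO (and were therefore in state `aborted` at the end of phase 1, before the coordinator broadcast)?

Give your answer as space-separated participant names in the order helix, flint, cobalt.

Txn txc42 phase 1: helix yes -> prepared; flint no -> aborted; cobalt yes -> prepared

Answer: flint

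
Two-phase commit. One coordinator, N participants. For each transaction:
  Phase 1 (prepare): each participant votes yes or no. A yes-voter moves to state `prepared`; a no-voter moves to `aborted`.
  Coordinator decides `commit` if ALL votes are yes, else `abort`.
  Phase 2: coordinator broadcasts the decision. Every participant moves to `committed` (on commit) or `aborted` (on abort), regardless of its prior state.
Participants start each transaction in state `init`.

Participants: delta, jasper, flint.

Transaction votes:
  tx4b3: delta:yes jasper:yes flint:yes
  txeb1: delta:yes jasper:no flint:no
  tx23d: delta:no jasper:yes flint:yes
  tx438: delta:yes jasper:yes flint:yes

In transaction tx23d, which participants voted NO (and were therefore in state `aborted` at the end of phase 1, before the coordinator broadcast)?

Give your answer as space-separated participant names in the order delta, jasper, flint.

Answer: delta

Derivation:
Txn tx23d phase 1: delta no -> aborted; jasper yes -> prepared; flint yes -> prepared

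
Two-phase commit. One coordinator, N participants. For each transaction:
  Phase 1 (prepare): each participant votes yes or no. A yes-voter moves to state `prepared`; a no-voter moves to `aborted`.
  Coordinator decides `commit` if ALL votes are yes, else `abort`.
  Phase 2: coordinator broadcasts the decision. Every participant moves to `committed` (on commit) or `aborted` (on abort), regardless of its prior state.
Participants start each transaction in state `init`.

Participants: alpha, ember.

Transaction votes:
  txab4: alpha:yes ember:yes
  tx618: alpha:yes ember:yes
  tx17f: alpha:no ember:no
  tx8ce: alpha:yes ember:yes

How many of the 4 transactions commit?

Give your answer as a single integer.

txab4: all yes -> commit (commits=1)
tx618: all yes -> commit (commits=2)
tx17f: no from alpha, ember -> abort (commits=2)
tx8ce: all yes -> commit (commits=3)

Answer: 3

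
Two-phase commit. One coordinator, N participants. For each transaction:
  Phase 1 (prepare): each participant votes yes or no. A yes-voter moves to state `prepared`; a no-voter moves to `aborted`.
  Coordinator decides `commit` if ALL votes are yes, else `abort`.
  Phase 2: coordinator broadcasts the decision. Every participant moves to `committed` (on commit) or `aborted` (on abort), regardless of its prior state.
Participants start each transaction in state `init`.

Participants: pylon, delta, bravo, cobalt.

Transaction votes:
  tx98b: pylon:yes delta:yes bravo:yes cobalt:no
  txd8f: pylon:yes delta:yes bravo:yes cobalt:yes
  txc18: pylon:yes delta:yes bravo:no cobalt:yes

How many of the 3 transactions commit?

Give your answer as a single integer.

tx98b: no from cobalt -> abort (commits=0)
txd8f: all yes -> commit (commits=1)
txc18: no from bravo -> abort (commits=1)

Answer: 1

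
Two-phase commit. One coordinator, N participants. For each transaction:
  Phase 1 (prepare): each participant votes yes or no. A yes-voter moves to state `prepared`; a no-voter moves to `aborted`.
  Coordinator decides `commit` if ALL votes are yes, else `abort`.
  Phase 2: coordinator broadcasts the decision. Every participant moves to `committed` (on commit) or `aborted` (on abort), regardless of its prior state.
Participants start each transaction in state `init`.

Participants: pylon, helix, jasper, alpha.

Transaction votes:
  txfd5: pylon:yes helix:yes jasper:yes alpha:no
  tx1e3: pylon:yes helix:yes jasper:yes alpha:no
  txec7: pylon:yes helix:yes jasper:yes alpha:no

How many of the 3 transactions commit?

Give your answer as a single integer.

Answer: 0

Derivation:
txfd5: no from alpha -> abort (commits=0)
tx1e3: no from alpha -> abort (commits=0)
txec7: no from alpha -> abort (commits=0)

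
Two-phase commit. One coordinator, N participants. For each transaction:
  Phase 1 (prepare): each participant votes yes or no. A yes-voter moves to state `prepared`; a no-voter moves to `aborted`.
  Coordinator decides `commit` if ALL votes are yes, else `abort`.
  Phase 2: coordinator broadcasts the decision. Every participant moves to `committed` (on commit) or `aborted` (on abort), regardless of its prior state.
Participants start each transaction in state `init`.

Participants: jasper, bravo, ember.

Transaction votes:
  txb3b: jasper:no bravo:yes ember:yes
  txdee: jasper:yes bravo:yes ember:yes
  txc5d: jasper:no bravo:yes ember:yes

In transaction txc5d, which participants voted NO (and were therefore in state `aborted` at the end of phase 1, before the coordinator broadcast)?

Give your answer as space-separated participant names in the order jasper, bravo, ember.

Answer: jasper

Derivation:
Txn txc5d phase 1: jasper no -> aborted; bravo yes -> prepared; ember yes -> prepared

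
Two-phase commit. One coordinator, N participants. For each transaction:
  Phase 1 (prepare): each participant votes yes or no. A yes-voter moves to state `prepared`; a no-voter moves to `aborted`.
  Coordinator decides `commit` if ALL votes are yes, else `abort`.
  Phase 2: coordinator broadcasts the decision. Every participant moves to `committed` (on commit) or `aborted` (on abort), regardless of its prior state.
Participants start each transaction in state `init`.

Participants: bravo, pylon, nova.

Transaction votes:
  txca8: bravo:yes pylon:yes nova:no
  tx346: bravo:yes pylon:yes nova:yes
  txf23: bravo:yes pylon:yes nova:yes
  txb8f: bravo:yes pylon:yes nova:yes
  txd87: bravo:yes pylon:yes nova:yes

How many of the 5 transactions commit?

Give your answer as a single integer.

Answer: 4

Derivation:
txca8: no from nova -> abort (commits=0)
tx346: all yes -> commit (commits=1)
txf23: all yes -> commit (commits=2)
txb8f: all yes -> commit (commits=3)
txd87: all yes -> commit (commits=4)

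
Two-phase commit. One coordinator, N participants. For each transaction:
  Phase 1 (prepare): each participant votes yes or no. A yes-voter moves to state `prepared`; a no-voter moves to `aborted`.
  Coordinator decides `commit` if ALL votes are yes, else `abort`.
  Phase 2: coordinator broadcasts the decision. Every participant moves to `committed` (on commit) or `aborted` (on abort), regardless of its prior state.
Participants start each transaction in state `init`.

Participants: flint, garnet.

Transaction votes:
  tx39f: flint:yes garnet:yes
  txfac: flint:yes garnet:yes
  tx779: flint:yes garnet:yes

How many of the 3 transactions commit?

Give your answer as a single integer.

tx39f: all yes -> commit (commits=1)
txfac: all yes -> commit (commits=2)
tx779: all yes -> commit (commits=3)

Answer: 3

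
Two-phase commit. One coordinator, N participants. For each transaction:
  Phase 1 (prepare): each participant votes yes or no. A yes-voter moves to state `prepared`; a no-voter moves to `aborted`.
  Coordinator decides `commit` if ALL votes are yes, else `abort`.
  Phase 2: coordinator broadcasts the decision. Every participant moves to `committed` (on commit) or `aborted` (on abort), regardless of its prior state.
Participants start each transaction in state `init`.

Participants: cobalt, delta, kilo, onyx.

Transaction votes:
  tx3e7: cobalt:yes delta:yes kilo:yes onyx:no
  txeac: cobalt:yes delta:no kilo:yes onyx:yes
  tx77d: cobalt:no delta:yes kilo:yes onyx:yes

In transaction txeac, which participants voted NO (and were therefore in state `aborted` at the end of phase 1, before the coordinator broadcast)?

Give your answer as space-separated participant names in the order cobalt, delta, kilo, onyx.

Answer: delta

Derivation:
Txn txeac phase 1: cobalt yes -> prepared; delta no -> aborted; kilo yes -> prepared; onyx yes -> prepared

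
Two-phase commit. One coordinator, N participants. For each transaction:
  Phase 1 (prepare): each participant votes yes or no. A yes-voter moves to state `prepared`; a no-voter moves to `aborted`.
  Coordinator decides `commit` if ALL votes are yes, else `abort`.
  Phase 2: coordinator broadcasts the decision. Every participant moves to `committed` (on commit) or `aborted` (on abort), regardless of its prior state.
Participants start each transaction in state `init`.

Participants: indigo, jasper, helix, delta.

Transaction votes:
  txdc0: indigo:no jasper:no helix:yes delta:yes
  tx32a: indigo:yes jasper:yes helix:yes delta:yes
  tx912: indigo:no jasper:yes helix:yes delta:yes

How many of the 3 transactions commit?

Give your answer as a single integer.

Answer: 1

Derivation:
txdc0: no from indigo, jasper -> abort (commits=0)
tx32a: all yes -> commit (commits=1)
tx912: no from indigo -> abort (commits=1)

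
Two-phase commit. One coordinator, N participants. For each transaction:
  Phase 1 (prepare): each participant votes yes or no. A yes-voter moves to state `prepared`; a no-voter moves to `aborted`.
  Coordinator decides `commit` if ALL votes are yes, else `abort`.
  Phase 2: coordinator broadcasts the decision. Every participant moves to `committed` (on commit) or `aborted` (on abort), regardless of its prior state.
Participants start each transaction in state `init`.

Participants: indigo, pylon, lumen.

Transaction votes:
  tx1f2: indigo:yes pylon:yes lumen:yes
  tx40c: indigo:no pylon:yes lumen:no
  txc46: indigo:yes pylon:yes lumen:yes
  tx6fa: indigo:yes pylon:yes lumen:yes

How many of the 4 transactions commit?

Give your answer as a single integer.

Answer: 3

Derivation:
tx1f2: all yes -> commit (commits=1)
tx40c: no from indigo, lumen -> abort (commits=1)
txc46: all yes -> commit (commits=2)
tx6fa: all yes -> commit (commits=3)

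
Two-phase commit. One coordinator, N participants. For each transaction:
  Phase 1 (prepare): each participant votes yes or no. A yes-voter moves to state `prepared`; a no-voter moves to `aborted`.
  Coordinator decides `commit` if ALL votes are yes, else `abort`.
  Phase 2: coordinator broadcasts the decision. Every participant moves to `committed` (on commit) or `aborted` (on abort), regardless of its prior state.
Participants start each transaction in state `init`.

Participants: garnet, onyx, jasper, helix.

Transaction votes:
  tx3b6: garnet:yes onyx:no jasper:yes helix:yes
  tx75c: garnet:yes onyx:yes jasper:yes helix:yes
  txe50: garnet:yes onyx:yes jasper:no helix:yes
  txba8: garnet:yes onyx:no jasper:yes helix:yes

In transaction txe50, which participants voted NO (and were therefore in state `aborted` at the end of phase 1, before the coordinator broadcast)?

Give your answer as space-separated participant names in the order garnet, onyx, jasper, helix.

Answer: jasper

Derivation:
Txn txe50 phase 1: garnet yes -> prepared; onyx yes -> prepared; jasper no -> aborted; helix yes -> prepared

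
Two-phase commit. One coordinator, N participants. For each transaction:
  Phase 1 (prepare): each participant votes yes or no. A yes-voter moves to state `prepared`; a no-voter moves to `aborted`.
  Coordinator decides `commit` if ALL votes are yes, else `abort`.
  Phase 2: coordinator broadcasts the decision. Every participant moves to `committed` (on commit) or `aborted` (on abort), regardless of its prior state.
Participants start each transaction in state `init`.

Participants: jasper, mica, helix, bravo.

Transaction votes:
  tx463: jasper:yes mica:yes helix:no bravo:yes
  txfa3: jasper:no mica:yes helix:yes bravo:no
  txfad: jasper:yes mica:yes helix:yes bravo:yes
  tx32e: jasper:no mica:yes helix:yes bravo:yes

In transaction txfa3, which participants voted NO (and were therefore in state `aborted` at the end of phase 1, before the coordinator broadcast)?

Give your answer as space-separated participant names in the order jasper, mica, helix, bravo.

Txn txfa3 phase 1: jasper no -> aborted; mica yes -> prepared; helix yes -> prepared; bravo no -> aborted

Answer: jasper bravo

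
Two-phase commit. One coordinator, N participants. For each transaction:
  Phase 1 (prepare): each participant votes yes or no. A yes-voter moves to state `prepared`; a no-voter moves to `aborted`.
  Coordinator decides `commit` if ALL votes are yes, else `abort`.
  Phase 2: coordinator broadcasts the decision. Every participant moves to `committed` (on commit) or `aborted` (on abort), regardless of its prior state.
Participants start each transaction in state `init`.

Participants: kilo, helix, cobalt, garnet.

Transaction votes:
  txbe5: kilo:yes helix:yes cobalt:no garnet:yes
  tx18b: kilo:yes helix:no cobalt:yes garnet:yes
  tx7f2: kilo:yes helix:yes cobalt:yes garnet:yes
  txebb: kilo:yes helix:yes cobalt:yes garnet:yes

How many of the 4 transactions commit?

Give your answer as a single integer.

txbe5: no from cobalt -> abort (commits=0)
tx18b: no from helix -> abort (commits=0)
tx7f2: all yes -> commit (commits=1)
txebb: all yes -> commit (commits=2)

Answer: 2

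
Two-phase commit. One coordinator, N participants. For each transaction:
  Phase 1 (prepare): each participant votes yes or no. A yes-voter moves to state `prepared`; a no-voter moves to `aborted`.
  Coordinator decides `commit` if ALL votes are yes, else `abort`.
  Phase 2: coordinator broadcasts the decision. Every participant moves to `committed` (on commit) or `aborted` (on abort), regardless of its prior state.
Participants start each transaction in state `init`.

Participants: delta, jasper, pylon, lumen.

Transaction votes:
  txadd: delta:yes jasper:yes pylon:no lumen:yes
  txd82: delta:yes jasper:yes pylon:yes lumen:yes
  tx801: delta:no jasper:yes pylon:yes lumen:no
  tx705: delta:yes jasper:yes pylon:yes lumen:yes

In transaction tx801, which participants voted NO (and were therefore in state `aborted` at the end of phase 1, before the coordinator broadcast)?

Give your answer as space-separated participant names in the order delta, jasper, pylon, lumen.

Txn tx801 phase 1: delta no -> aborted; jasper yes -> prepared; pylon yes -> prepared; lumen no -> aborted

Answer: delta lumen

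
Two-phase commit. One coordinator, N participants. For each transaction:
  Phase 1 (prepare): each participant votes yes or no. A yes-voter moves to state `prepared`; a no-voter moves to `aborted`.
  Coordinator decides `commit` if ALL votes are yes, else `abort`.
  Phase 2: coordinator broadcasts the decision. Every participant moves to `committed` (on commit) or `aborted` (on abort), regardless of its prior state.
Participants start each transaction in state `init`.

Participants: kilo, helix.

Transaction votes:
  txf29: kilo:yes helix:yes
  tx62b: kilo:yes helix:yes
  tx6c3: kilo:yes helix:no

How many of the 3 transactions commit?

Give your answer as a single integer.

Answer: 2

Derivation:
txf29: all yes -> commit (commits=1)
tx62b: all yes -> commit (commits=2)
tx6c3: no from helix -> abort (commits=2)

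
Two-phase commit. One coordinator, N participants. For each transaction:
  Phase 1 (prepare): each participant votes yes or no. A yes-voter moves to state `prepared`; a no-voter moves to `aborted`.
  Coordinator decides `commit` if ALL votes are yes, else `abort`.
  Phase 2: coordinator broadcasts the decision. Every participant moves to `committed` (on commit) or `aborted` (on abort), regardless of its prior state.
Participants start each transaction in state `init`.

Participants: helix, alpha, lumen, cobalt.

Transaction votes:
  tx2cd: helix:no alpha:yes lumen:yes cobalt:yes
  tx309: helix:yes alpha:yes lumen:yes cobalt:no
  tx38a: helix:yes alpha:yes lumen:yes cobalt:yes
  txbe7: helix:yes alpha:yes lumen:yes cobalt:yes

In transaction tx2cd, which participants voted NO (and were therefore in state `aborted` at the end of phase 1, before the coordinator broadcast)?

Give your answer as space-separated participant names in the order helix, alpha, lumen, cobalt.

Answer: helix

Derivation:
Txn tx2cd phase 1: helix no -> aborted; alpha yes -> prepared; lumen yes -> prepared; cobalt yes -> prepared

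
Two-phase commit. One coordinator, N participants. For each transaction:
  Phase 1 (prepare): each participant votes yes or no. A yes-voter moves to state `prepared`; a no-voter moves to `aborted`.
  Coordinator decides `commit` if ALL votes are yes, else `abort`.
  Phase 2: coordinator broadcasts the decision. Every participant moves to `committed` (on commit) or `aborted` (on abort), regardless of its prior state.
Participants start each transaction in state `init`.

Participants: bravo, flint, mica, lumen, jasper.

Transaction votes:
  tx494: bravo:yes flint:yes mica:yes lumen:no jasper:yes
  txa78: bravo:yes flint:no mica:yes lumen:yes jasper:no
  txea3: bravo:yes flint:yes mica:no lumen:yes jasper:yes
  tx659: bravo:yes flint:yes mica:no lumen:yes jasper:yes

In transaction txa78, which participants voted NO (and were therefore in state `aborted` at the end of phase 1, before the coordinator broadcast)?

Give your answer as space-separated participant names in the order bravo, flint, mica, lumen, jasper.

Answer: flint jasper

Derivation:
Txn txa78 phase 1: bravo yes -> prepared; flint no -> aborted; mica yes -> prepared; lumen yes -> prepared; jasper no -> aborted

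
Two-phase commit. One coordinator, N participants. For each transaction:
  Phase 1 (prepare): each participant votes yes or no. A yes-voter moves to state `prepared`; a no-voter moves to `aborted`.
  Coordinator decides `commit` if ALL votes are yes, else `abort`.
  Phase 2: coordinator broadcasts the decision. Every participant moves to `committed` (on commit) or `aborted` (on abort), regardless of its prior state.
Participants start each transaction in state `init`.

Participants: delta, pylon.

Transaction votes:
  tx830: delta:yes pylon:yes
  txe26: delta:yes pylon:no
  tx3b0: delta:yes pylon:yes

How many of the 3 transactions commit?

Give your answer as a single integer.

tx830: all yes -> commit (commits=1)
txe26: no from pylon -> abort (commits=1)
tx3b0: all yes -> commit (commits=2)

Answer: 2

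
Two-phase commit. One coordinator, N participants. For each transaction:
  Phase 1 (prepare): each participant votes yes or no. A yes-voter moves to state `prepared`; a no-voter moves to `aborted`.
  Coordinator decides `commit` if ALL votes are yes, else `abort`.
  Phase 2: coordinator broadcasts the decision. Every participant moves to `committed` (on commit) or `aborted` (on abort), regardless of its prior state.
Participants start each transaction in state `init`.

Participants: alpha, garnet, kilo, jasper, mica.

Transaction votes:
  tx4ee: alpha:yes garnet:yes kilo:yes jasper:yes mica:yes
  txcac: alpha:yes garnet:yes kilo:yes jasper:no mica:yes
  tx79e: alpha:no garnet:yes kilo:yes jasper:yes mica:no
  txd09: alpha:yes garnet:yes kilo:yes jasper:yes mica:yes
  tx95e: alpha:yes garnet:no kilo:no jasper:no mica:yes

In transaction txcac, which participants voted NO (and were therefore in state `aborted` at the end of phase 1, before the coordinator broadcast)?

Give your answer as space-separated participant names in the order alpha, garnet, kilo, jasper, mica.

Txn txcac phase 1: alpha yes -> prepared; garnet yes -> prepared; kilo yes -> prepared; jasper no -> aborted; mica yes -> prepared

Answer: jasper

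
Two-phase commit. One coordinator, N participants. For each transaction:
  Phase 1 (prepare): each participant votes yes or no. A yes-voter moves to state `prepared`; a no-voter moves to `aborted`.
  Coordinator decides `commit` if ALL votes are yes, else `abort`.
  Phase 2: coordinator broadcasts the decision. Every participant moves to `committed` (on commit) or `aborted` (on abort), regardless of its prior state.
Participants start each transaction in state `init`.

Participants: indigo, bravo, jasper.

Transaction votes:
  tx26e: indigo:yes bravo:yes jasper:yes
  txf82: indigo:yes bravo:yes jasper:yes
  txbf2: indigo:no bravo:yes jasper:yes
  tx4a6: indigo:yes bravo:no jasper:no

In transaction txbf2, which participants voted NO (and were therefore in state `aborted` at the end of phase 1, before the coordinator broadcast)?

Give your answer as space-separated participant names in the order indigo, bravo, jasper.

Txn txbf2 phase 1: indigo no -> aborted; bravo yes -> prepared; jasper yes -> prepared

Answer: indigo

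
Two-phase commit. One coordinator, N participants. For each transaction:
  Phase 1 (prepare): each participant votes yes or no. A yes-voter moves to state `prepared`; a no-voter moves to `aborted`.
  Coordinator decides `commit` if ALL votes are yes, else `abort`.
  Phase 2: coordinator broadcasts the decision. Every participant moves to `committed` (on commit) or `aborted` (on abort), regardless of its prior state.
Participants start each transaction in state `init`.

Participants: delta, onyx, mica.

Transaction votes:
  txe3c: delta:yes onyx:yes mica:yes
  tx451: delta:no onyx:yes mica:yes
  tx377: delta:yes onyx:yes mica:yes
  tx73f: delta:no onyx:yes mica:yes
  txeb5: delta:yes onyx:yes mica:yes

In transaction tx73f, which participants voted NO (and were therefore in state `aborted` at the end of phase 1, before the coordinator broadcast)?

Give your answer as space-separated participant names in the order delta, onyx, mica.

Txn tx73f phase 1: delta no -> aborted; onyx yes -> prepared; mica yes -> prepared

Answer: delta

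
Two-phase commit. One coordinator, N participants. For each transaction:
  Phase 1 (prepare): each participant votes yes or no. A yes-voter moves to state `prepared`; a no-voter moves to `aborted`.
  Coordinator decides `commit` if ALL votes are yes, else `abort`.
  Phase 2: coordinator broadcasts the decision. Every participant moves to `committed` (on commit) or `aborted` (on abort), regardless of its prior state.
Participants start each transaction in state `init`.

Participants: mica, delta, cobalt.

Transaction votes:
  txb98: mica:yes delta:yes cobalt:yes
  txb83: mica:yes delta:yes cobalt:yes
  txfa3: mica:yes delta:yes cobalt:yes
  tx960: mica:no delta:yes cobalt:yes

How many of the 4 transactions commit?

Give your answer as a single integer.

Answer: 3

Derivation:
txb98: all yes -> commit (commits=1)
txb83: all yes -> commit (commits=2)
txfa3: all yes -> commit (commits=3)
tx960: no from mica -> abort (commits=3)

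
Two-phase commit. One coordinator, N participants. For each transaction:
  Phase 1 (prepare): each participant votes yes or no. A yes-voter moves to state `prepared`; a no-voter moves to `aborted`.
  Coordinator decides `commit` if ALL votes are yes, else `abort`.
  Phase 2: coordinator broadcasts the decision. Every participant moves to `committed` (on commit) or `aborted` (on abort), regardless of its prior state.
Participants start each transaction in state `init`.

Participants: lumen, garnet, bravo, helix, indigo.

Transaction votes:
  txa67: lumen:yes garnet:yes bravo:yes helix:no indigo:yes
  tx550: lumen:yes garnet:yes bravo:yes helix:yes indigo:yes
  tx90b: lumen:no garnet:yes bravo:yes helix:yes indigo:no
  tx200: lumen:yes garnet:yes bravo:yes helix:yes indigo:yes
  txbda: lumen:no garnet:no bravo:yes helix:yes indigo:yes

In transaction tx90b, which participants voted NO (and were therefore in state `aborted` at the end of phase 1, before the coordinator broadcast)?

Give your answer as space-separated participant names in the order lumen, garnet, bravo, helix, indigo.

Answer: lumen indigo

Derivation:
Txn tx90b phase 1: lumen no -> aborted; garnet yes -> prepared; bravo yes -> prepared; helix yes -> prepared; indigo no -> aborted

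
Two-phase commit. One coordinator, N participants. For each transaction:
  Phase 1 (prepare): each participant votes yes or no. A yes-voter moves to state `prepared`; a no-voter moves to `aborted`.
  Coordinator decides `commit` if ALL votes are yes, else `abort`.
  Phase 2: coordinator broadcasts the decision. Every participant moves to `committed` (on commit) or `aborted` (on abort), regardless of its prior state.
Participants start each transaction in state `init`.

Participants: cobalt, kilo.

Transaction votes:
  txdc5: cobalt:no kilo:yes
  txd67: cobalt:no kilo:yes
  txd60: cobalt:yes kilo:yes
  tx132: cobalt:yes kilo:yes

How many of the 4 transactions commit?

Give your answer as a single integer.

txdc5: no from cobalt -> abort (commits=0)
txd67: no from cobalt -> abort (commits=0)
txd60: all yes -> commit (commits=1)
tx132: all yes -> commit (commits=2)

Answer: 2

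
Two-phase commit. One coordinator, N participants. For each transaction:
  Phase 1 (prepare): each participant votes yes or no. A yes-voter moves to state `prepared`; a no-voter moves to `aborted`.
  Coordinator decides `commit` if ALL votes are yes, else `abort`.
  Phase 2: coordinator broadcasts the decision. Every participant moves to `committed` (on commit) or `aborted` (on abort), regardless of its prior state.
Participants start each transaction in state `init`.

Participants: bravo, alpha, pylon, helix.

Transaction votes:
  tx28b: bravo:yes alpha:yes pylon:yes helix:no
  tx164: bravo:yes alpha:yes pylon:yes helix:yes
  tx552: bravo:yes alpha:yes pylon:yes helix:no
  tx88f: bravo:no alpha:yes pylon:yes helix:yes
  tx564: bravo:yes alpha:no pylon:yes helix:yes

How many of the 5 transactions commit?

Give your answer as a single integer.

tx28b: no from helix -> abort (commits=0)
tx164: all yes -> commit (commits=1)
tx552: no from helix -> abort (commits=1)
tx88f: no from bravo -> abort (commits=1)
tx564: no from alpha -> abort (commits=1)

Answer: 1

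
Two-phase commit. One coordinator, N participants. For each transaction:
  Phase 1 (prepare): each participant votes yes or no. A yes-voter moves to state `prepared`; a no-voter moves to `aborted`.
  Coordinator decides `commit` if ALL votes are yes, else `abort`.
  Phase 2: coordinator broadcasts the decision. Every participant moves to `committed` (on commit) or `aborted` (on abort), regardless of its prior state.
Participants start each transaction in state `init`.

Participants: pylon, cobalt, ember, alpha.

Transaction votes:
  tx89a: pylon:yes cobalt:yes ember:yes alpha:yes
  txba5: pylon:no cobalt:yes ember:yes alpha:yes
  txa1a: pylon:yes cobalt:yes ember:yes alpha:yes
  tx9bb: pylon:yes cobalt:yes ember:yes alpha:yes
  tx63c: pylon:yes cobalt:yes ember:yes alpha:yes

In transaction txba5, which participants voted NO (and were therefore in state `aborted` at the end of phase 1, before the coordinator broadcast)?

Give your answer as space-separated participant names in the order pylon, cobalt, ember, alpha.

Answer: pylon

Derivation:
Txn txba5 phase 1: pylon no -> aborted; cobalt yes -> prepared; ember yes -> prepared; alpha yes -> prepared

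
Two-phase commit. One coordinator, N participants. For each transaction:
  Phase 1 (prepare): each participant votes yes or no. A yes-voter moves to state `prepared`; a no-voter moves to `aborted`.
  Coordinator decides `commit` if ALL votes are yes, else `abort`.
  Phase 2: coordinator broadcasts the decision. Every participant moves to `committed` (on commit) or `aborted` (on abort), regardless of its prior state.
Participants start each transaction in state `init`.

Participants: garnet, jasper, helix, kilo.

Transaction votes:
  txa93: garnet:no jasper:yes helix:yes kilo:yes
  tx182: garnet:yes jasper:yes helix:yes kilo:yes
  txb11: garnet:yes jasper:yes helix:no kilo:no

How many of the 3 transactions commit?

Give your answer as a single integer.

Answer: 1

Derivation:
txa93: no from garnet -> abort (commits=0)
tx182: all yes -> commit (commits=1)
txb11: no from helix, kilo -> abort (commits=1)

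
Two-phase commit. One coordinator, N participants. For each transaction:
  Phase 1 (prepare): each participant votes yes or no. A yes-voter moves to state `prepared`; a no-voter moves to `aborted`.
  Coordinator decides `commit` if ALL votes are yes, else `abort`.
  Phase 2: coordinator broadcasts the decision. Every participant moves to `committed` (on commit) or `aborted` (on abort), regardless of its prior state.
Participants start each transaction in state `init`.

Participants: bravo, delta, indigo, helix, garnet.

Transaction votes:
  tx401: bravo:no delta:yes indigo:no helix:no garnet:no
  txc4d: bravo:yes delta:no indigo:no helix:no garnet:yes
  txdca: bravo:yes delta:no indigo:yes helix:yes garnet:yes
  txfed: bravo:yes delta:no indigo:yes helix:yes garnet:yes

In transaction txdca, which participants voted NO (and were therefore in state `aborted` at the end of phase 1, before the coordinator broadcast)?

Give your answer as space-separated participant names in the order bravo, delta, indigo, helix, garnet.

Answer: delta

Derivation:
Txn txdca phase 1: bravo yes -> prepared; delta no -> aborted; indigo yes -> prepared; helix yes -> prepared; garnet yes -> prepared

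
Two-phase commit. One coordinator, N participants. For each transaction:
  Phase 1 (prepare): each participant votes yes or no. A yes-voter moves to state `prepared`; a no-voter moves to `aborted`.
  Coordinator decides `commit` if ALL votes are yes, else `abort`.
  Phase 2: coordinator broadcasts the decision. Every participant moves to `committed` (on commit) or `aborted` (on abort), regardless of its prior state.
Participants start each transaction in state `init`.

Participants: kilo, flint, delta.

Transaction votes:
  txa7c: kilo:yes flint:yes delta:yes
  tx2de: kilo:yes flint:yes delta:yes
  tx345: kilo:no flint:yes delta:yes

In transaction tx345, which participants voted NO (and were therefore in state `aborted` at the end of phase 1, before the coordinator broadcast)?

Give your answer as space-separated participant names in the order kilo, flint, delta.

Txn tx345 phase 1: kilo no -> aborted; flint yes -> prepared; delta yes -> prepared

Answer: kilo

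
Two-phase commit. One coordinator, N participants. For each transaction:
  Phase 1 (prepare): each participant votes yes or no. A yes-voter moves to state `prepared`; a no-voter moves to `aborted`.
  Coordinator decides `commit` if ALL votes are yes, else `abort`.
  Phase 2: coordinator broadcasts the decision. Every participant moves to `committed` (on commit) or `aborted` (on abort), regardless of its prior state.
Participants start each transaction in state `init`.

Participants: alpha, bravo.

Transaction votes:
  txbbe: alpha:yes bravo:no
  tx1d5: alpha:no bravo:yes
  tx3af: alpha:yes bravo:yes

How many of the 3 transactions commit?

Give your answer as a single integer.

Answer: 1

Derivation:
txbbe: no from bravo -> abort (commits=0)
tx1d5: no from alpha -> abort (commits=0)
tx3af: all yes -> commit (commits=1)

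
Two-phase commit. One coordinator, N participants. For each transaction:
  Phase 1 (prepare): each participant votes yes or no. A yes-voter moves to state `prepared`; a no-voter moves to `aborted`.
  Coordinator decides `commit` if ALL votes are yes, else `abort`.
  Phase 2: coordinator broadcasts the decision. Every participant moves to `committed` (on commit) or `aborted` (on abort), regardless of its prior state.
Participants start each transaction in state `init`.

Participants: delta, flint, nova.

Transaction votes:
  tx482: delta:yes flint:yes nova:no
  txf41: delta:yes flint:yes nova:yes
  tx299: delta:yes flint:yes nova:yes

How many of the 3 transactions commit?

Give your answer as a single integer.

tx482: no from nova -> abort (commits=0)
txf41: all yes -> commit (commits=1)
tx299: all yes -> commit (commits=2)

Answer: 2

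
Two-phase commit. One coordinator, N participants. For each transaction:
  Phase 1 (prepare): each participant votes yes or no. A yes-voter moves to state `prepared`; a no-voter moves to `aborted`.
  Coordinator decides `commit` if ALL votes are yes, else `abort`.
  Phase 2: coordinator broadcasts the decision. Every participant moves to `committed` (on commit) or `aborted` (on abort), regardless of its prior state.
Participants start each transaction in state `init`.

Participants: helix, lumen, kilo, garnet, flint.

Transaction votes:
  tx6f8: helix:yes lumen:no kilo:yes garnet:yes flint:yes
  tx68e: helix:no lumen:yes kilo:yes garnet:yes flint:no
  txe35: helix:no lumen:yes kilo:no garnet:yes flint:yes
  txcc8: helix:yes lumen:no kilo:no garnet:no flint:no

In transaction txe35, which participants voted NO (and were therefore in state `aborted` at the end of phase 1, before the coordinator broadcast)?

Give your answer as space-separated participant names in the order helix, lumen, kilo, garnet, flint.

Txn txe35 phase 1: helix no -> aborted; lumen yes -> prepared; kilo no -> aborted; garnet yes -> prepared; flint yes -> prepared

Answer: helix kilo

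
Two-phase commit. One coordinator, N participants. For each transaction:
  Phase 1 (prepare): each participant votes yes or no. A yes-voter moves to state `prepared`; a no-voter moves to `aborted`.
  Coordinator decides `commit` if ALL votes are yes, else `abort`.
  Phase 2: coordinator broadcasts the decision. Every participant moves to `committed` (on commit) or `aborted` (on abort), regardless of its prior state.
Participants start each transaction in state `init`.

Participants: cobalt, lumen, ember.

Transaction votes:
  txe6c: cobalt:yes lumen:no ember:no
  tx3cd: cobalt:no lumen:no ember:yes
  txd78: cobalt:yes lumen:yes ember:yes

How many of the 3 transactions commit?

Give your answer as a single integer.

Answer: 1

Derivation:
txe6c: no from lumen, ember -> abort (commits=0)
tx3cd: no from cobalt, lumen -> abort (commits=0)
txd78: all yes -> commit (commits=1)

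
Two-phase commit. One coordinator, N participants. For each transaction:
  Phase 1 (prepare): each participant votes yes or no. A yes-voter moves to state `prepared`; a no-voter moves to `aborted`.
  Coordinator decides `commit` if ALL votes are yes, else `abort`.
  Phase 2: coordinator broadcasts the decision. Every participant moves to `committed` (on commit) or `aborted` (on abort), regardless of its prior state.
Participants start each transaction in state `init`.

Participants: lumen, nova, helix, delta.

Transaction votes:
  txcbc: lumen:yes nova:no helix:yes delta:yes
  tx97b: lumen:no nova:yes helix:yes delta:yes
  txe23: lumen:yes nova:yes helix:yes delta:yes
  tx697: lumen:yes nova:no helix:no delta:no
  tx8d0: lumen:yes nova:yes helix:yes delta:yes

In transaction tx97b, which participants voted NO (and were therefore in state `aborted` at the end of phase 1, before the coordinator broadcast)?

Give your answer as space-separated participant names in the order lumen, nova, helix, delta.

Answer: lumen

Derivation:
Txn tx97b phase 1: lumen no -> aborted; nova yes -> prepared; helix yes -> prepared; delta yes -> prepared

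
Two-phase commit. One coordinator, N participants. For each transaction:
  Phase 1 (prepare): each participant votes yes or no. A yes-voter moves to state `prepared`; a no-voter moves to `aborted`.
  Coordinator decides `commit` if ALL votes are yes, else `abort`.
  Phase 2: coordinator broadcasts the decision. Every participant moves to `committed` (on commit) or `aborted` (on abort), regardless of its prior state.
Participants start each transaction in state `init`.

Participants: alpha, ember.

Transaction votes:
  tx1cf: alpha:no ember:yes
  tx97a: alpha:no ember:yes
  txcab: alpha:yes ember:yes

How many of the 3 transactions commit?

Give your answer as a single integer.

tx1cf: no from alpha -> abort (commits=0)
tx97a: no from alpha -> abort (commits=0)
txcab: all yes -> commit (commits=1)

Answer: 1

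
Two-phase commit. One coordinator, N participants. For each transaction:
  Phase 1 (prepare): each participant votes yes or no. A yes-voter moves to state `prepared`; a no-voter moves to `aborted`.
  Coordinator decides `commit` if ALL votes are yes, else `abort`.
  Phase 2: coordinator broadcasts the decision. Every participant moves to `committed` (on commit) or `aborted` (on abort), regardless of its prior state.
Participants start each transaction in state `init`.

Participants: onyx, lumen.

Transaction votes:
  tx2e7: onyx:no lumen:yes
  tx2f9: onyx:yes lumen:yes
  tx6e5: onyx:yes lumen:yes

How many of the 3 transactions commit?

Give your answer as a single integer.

Answer: 2

Derivation:
tx2e7: no from onyx -> abort (commits=0)
tx2f9: all yes -> commit (commits=1)
tx6e5: all yes -> commit (commits=2)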